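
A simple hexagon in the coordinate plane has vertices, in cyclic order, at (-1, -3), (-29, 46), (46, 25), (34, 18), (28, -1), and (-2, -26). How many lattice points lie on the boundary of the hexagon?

The number of boundary lattice points is Σ gcd(|Δx|,|Δy|) = gcd(28,49) + gcd(75,21) + gcd(12,7) + gcd(6,19) + gcd(30,25) + gcd(1,23) = 7+3+1+1+5+1 = 18.

18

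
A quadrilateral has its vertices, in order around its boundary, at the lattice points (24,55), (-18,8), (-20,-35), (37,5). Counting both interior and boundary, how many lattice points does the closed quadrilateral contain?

2544

Using the shoelace formula, 2A = |[24·8 − (-18)·55] + [(-18)·(-35) − (-20)·8] + [(-20)·5 − 37·(-35)] + [37·55 − 24·5]| = 5082, so the area is 2541.
The number of boundary lattice points is Σ gcd(|Δx|,|Δy|) = gcd(42,47) + gcd(2,43) + gcd(57,40) + gcd(13,50) = 1+1+1+1 = 4.
Pick's theorem gives I = A − B/2 + 1 = 2541 − 4/2 + 1 = 2540, so the closed region contains I + B = 2540 + 4 = 2544 lattice points.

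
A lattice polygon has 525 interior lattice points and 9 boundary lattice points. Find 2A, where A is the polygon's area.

1057

By Pick's theorem, A = I + B/2 − 1 = 525 + 9/2 − 1 = 1057/2.
Hence 2A = 1057.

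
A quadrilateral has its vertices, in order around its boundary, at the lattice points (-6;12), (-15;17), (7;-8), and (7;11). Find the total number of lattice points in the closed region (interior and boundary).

193

By the shoelace formula, twice the signed area is |[(-6)·17 − (-15)·12] + [(-15)·(-8) − 7·17] + [7·11 − 7·(-8)] + [7·12 − (-6)·11]| = 362, so the area is 181.
Along each edge there are gcd(|Δx|,|Δy|)+1 lattice points, so counting each shared vertex once the boundary has gcd(9,5) + gcd(22,25) + gcd(0,19) + gcd(13,1) = 1+1+19+1 = 22.
Pick's theorem gives I = A − B/2 + 1 = 181 − 22/2 + 1 = 171, so the closed region contains I + B = 171 + 22 = 193 lattice points.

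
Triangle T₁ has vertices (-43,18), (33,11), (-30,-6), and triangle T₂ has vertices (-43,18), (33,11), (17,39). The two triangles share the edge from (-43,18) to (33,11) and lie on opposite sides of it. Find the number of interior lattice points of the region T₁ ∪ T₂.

The union is the simple quadrilateral with vertices (-43,18), (-30,-6), (33,11), (17,39) in order.
Using the shoelace formula, 2A = |((-43)·(-6) − (-30)·18) + ((-30)·11 − 33·(-6)) + (33·39 − 17·11) + (17·18 − (-43)·39)| = 3749, so the area is 1874.5.
Along each edge there are gcd(|Δx|,|Δy|)+1 lattice points, so counting each shared vertex once the boundary has gcd(13,24) + gcd(63,17) + gcd(16,28) + gcd(60,21) = 1+1+4+3 = 9.
By Pick's theorem I = A − B/2 + 1 = 1874.5 − 9/2 + 1 = 1871.

1871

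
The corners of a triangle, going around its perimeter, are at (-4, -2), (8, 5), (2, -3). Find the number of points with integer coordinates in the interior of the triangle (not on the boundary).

26

Using the shoelace formula, 2A = |((-4)·5 − 8·(-2)) + (8·(-3) − 2·5) + (2·(-2) − (-4)·(-3))| = 54, so the area is 27.
Summing gcd(|Δx|,|Δy|) over the edges gives the boundary count: gcd(12,7) + gcd(6,8) + gcd(6,1) = 1+2+1 = 4.
Pick's theorem gives I = A − B/2 + 1 = 27 − 4/2 + 1 = 26.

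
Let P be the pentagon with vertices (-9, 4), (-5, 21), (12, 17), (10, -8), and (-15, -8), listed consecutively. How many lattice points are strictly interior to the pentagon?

By the shoelace formula, twice the signed area is |((-9)·21 − (-5)·4) + ((-5)·17 − 12·21) + (12·(-8) − 10·17) + (10·(-8) − (-15)·(-8)) + ((-15)·4 − (-9)·(-8))| = 1104, so the area is 552.
Summing gcd(|Δx|,|Δy|) over the edges gives the boundary count: gcd(4,17) + gcd(17,4) + gcd(2,25) + gcd(25,0) + gcd(6,12) = 1+1+1+25+6 = 34.
Pick's theorem gives I = A − B/2 + 1 = 552 − 34/2 + 1 = 536.

536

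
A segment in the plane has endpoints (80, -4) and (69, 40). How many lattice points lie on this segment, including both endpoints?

The number of lattice points on a segment between lattice points is gcd(|Δx|,|Δy|) + 1 = gcd(11,44) + 1 = 11 + 1 = 12.

12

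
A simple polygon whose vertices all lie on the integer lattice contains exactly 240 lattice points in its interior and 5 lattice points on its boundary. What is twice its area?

483

By Pick's theorem, A = I + B/2 − 1 = 240 + 5/2 − 1 = 483/2.
Hence 2A = 483.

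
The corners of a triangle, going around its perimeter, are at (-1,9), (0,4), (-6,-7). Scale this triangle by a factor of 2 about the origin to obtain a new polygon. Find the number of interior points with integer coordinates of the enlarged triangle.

By the shoelace formula, twice the signed area is |((-1)·4 − 0·9) + (0·(-7) − (-6)·4) + ((-6)·9 − (-1)·(-7))| = 41, so the area is 41/2.
Summing gcd(|Δx|,|Δy|) over the edges gives the boundary count: gcd(1,5) + gcd(6,11) + gcd(5,16) = 1+1+1 = 3.
Scaling by 2 multiplies the area by 2² = 4 (so the new area is 82) and multiplies the boundary lattice-point count by 2, giving 6.
By Pick's theorem, the interior count of the dilated polygon is 82 − 6/2 + 1 = 80.

80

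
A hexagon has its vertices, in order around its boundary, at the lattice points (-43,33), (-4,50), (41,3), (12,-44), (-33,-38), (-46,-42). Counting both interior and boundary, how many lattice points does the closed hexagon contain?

The shoelace formula gives twice the area as |((-43)·50 − (-4)·33) + ((-4)·3 − 41·50) + (41·(-44) − 12·3) + (12·(-38) − (-33)·(-44)) + ((-33)·(-42) − (-46)·(-38)) + ((-46)·33 − (-43)·(-42))| = 11514, so the area is 5757.
Along each edge there are gcd(|Δx|,|Δy|)+1 lattice points, so counting each shared vertex once the boundary has gcd(39,17) + gcd(45,47) + gcd(29,47) + gcd(45,6) + gcd(13,4) + gcd(3,75) = 1+1+1+3+1+3 = 10.
Pick's theorem gives I = A − B/2 + 1 = 5757 − 10/2 + 1 = 5753, so the closed region contains I + B = 5753 + 10 = 5763 lattice points.

5763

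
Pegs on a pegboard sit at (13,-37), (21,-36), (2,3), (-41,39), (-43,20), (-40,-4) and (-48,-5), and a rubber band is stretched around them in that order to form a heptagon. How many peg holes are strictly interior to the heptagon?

The shoelace formula gives twice the area as |[13·(-36) − 21·(-37)] + [21·3 − 2·(-36)] + [2·39 − (-41)·3] + [(-41)·20 − (-43)·39] + [(-43)·(-4) − (-40)·20] + [(-40)·(-5) − (-48)·(-4)] + [(-48)·(-37) − 13·(-5)]| = 4323, so the area is 4323/2.
Along each edge there are gcd(|Δx|,|Δy|)+1 lattice points, so counting each shared vertex once the boundary has gcd(8,1) + gcd(19,39) + gcd(43,36) + gcd(2,19) + gcd(3,24) + gcd(8,1) + gcd(61,32) = 1+1+1+1+3+1+1 = 9.
Pick's theorem gives I = A − B/2 + 1 = 4323/2 − 9/2 + 1 = 2158.

2158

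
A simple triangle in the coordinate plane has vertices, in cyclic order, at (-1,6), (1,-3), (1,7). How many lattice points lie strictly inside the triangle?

The shoelace formula gives twice the area as |[(-1)·(-3) − 1·6] + [1·7 − 1·(-3)] + [1·6 − (-1)·7]| = 20, so the area is 10.
The number of boundary lattice points is Σ gcd(|Δx|,|Δy|) = gcd(2,9) + gcd(0,10) + gcd(2,1) = 1+10+1 = 12.
By Pick's theorem A = I + B/2 − 1, so I = 10 − 12/2 + 1 = 5.

5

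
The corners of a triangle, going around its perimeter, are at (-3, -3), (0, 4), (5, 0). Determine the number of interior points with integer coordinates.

23

By the shoelace formula, twice the signed area is |((-3)·4 − 0·(-3)) + (0·0 − 5·4) + (5·(-3) − (-3)·0)| = 47, so the area is 23.5.
Summing gcd(|Δx|,|Δy|) over the edges gives the boundary count: gcd(3,7) + gcd(5,4) + gcd(8,3) = 1+1+1 = 3.
Pick's theorem gives I = A − B/2 + 1 = 23.5 − 3/2 + 1 = 23.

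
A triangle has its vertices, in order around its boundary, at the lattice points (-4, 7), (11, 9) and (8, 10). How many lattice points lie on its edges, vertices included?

Along each edge there are gcd(|Δx|,|Δy|)+1 lattice points, so counting each shared vertex once the boundary has gcd(15,2) + gcd(3,1) + gcd(12,3) = 1+1+3 = 5.

5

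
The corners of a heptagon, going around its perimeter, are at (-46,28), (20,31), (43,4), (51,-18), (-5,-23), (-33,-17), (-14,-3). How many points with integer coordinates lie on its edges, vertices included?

11

The number of boundary lattice points is Σ gcd(|Δx|,|Δy|) = gcd(66,3) + gcd(23,27) + gcd(8,22) + gcd(56,5) + gcd(28,6) + gcd(19,14) + gcd(32,31) = 3+1+2+1+2+1+1 = 11.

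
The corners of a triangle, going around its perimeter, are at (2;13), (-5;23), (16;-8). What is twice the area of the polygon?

7

By the shoelace formula, twice the signed area is |[2·23 − (-5)·13] + [(-5)·(-8) − 16·23] + [16·13 − 2·(-8)]| = 7, so the area is 3.5.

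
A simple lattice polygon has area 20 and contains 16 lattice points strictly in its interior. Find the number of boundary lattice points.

10

Pick's theorem gives A = I + B/2 − 1, so B = 2(A − I + 1) = 2(20 − 16 + 1) = 10.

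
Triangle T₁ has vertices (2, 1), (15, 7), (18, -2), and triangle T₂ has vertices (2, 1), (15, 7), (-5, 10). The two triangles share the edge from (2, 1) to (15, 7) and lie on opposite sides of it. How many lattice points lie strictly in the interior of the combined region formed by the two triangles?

145

The union is the simple quadrilateral with vertices (2, 1), (18, -2), (15, 7), (-5, 10) in order.
The shoelace formula gives twice the area as |(2·(-2) − 18·1) + (18·7 − 15·(-2)) + (15·10 − (-5)·7) + ((-5)·1 − 2·10)| = 294, so the area is 147.
Along each edge there are gcd(|Δx|,|Δy|)+1 lattice points, so counting each shared vertex once the boundary has gcd(16,3) + gcd(3,9) + gcd(20,3) + gcd(7,9) = 1+3+1+1 = 6.
By Pick's theorem I = A − B/2 + 1 = 147 − 6/2 + 1 = 145.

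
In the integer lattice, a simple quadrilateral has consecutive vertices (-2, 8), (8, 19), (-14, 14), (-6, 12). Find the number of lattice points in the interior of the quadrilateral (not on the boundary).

The shoelace formula gives twice the area as |((-2)·19 − 8·8) + (8·14 − (-14)·19) + ((-14)·12 − (-6)·14) + ((-6)·8 − (-2)·12)| = 168, so the area is 84.
Along each edge there are gcd(|Δx|,|Δy|)+1 lattice points, so counting each shared vertex once the boundary has gcd(10,11) + gcd(22,5) + gcd(8,2) + gcd(4,4) = 1+1+2+4 = 8.
By Pick's theorem A = I + B/2 − 1, so I = 84 − 8/2 + 1 = 81.

81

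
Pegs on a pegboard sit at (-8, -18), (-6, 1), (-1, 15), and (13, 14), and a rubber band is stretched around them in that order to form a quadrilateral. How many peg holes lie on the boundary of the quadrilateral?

Summing gcd(|Δx|,|Δy|) over the edges gives the boundary count: gcd(2,19) + gcd(5,14) + gcd(14,1) + gcd(21,32) = 1+1+1+1 = 4.

4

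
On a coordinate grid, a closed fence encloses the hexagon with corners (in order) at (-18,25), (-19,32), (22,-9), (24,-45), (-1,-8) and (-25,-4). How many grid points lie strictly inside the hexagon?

The shoelace formula gives twice the area as |[(-18)·32 − (-19)·25] + [(-19)·(-9) − 22·32] + [22·(-45) − 24·(-9)] + [24·(-8) − (-1)·(-45)] + [(-1)·(-4) − (-25)·(-8)] + [(-25)·25 − (-18)·(-4)]| = 2538, so the area is 1269.
Summing gcd(|Δx|,|Δy|) over the edges gives the boundary count: gcd(1,7) + gcd(41,41) + gcd(2,36) + gcd(25,37) + gcd(24,4) + gcd(7,29) = 1+41+2+1+4+1 = 50.
Pick's theorem gives I = A − B/2 + 1 = 1269 − 50/2 + 1 = 1245.

1245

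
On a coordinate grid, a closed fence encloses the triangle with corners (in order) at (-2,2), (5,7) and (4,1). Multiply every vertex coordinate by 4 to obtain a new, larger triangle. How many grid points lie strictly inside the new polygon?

By the shoelace formula, twice the signed area is |((-2)·7 − 5·2) + (5·1 − 4·7) + (4·2 − (-2)·1)| = 37, so the area is 18.5.
Along each edge there are gcd(|Δx|,|Δy|)+1 lattice points, so counting each shared vertex once the boundary has gcd(7,5) + gcd(1,6) + gcd(6,1) = 1+1+1 = 3.
Scaling by 4 multiplies the area by 4² = 16 (so the new area is 296) and multiplies the boundary lattice-point count by 4, giving 12.
By Pick's theorem, the interior count of the dilated polygon is 296 − 12/2 + 1 = 291.

291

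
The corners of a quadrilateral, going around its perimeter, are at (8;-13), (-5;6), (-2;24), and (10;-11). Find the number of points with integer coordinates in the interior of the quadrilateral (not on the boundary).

By the shoelace formula, twice the signed area is |(8·6 − (-5)·(-13)) + ((-5)·24 − (-2)·6) + ((-2)·(-11) − 10·24) + (10·(-13) − 8·(-11))| = 385, so the area is 192.5.
Along each edge there are gcd(|Δx|,|Δy|)+1 lattice points, so counting each shared vertex once the boundary has gcd(13,19) + gcd(3,18) + gcd(12,35) + gcd(2,2) = 1+3+1+2 = 7.
Pick's theorem gives I = A − B/2 + 1 = 192.5 − 7/2 + 1 = 190.

190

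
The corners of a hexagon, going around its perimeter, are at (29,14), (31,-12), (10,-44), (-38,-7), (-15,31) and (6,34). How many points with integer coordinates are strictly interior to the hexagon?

3321

By the shoelace formula, twice the signed area is |[29·(-12) − 31·14] + [31·(-44) − 10·(-12)] + [10·(-7) − (-38)·(-44)] + [(-38)·31 − (-15)·(-7)] + [(-15)·34 − 6·31] + [6·14 − 29·34]| = 6649, so the area is 6649/2.
Summing gcd(|Δx|,|Δy|) over the edges gives the boundary count: gcd(2,26) + gcd(21,32) + gcd(48,37) + gcd(23,38) + gcd(21,3) + gcd(23,20) = 2+1+1+1+3+1 = 9.
Pick's theorem gives I = A − B/2 + 1 = 6649/2 − 9/2 + 1 = 3321.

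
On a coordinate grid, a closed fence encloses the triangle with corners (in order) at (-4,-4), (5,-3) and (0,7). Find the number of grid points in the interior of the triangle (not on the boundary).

By the shoelace formula, twice the signed area is |((-4)·(-3) − 5·(-4)) + (5·7 − 0·(-3)) + (0·(-4) − (-4)·7)| = 95, so the area is 47.5.
Summing gcd(|Δx|,|Δy|) over the edges gives the boundary count: gcd(9,1) + gcd(5,10) + gcd(4,11) = 1+5+1 = 7.
Pick's theorem gives I = A − B/2 + 1 = 47.5 − 7/2 + 1 = 45.

45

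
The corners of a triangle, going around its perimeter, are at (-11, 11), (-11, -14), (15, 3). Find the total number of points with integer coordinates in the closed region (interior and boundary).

The shoelace formula gives twice the area as |((-11)·(-14) − (-11)·11) + ((-11)·3 − 15·(-14)) + (15·11 − (-11)·3)| = 650, so the area is 325.
Summing gcd(|Δx|,|Δy|) over the edges gives the boundary count: gcd(0,25) + gcd(26,17) + gcd(26,8) = 25+1+2 = 28.
Pick's theorem gives I = A − B/2 + 1 = 325 − 28/2 + 1 = 312, so the closed region contains I + B = 312 + 28 = 340 lattice points.

340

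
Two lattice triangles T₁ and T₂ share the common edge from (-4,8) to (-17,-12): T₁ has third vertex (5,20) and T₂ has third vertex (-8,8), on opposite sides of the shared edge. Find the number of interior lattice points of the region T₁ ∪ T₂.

48

The union is the simple quadrilateral with vertices (-4,8), (5,20), (-17,-12), (-8,8) in order.
The shoelace formula gives twice the area as |((-4)·20 − 5·8) + (5·(-12) − (-17)·20) + ((-17)·8 − (-8)·(-12)) + ((-8)·8 − (-4)·8)| = 104, so the area is 52.
Summing gcd(|Δx|,|Δy|) over the edges gives the boundary count: gcd(9,12) + gcd(22,32) + gcd(9,20) + gcd(4,0) = 3+2+1+4 = 10.
By Pick's theorem I = A − B/2 + 1 = 52 − 10/2 + 1 = 48.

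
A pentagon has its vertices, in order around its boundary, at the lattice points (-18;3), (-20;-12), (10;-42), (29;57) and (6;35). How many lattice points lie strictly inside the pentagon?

The shoelace formula gives twice the area as |[(-18)·(-12) − (-20)·3] + [(-20)·(-42) − 10·(-12)] + [10·57 − 29·(-42)] + [29·35 − 6·57] + [6·3 − (-18)·35]| = 4345, so the area is 4345/2.
The number of boundary lattice points is Σ gcd(|Δx|,|Δy|) = gcd(2,15) + gcd(30,30) + gcd(19,99) + gcd(23,22) + gcd(24,32) = 1+30+1+1+8 = 41.
Pick's theorem gives I = A − B/2 + 1 = 4345/2 − 41/2 + 1 = 2153.

2153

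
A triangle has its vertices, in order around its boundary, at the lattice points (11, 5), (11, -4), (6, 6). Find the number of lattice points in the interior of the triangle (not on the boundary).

Using the shoelace formula, 2A = |[11·(-4) − 11·5] + [11·6 − 6·(-4)] + [6·5 − 11·6]| = 45, so the area is 45/2.
Summing gcd(|Δx|,|Δy|) over the edges gives the boundary count: gcd(0,9) + gcd(5,10) + gcd(5,1) = 9+5+1 = 15.
By Pick's theorem A = I + B/2 − 1, so I = 45/2 − 15/2 + 1 = 16.

16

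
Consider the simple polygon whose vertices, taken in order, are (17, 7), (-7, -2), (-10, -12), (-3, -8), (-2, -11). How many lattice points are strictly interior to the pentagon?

The shoelace formula gives twice the area as |[17·(-2) − (-7)·7] + [(-7)·(-12) − (-10)·(-2)] + [(-10)·(-8) − (-3)·(-12)] + [(-3)·(-11) − (-2)·(-8)] + [(-2)·7 − 17·(-11)]| = 313, so the area is 313/2.
The number of boundary lattice points is Σ gcd(|Δx|,|Δy|) = gcd(24,9) + gcd(3,10) + gcd(7,4) + gcd(1,3) + gcd(19,18) = 3+1+1+1+1 = 7.
By Pick's theorem A = I + B/2 − 1, so I = 313/2 − 7/2 + 1 = 154.

154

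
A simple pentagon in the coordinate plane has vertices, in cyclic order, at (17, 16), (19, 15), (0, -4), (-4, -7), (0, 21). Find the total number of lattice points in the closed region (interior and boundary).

Using the shoelace formula, 2A = |[17·15 − 19·16] + [19·(-4) − 0·15] + [0·(-7) − (-4)·(-4)] + [(-4)·21 − 0·(-7)] + [0·16 − 17·21]| = 582, so the area is 291.
Along each edge there are gcd(|Δx|,|Δy|)+1 lattice points, so counting each shared vertex once the boundary has gcd(2,1) + gcd(19,19) + gcd(4,3) + gcd(4,28) + gcd(17,5) = 1+19+1+4+1 = 26.
Pick's theorem gives I = A − B/2 + 1 = 291 − 26/2 + 1 = 279, so the closed region contains I + B = 279 + 26 = 305 lattice points.

305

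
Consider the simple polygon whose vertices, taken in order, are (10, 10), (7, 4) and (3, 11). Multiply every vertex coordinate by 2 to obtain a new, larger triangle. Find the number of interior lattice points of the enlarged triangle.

By the shoelace formula, twice the signed area is |[10·4 − 7·10] + [7·11 − 3·4] + [3·10 − 10·11]| = 45, so the area is 22.5.
The number of boundary lattice points is Σ gcd(|Δx|,|Δy|) = gcd(3,6) + gcd(4,7) + gcd(7,1) = 3+1+1 = 5.
Scaling by 2 multiplies the area by 2² = 4 (so the new area is 90) and multiplies the boundary lattice-point count by 2, giving 10.
By Pick's theorem, the interior count of the dilated polygon is 90 − 10/2 + 1 = 86.

86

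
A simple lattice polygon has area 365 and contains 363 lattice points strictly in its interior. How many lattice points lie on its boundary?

Pick's theorem gives A = I + B/2 − 1, so B = 2(A − I + 1) = 2(365 − 363 + 1) = 6.

6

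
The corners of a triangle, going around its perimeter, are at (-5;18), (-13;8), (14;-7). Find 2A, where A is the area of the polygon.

By the shoelace formula, twice the signed area is |((-5)·8 − (-13)·18) + ((-13)·(-7) − 14·8) + (14·18 − (-5)·(-7))| = 390, so the area is 195.

390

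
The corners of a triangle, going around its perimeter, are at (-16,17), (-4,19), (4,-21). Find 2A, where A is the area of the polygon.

The shoelace formula gives twice the area as |[(-16)·19 − (-4)·17] + [(-4)·(-21) − 4·19] + [4·17 − (-16)·(-21)]| = 496, so the area is 248.

496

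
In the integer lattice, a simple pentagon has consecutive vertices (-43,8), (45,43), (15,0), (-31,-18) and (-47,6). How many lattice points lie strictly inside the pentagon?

Using the shoelace formula, 2A = |[(-43)·43 − 45·8] + [45·0 − 15·43] + [15·(-18) − (-31)·0] + [(-31)·6 − (-47)·(-18)] + [(-47)·8 − (-43)·6]| = 4274, so the area is 2137.
Along each edge there are gcd(|Δx|,|Δy|)+1 lattice points, so counting each shared vertex once the boundary has gcd(88,35) + gcd(30,43) + gcd(46,18) + gcd(16,24) + gcd(4,2) = 1+1+2+8+2 = 14.
By Pick's theorem A = I + B/2 − 1, so I = 2137 − 14/2 + 1 = 2131.

2131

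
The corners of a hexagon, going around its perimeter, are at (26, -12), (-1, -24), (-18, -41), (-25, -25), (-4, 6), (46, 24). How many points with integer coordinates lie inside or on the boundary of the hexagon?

1715

By the shoelace formula, twice the signed area is |[26·(-24) − (-1)·(-12)] + [(-1)·(-41) − (-18)·(-24)] + [(-18)·(-25) − (-25)·(-41)] + [(-25)·6 − (-4)·(-25)] + [(-4)·24 − 46·6] + [46·(-12) − 26·24]| = 3400, so the area is 1700.
Summing gcd(|Δx|,|Δy|) over the edges gives the boundary count: gcd(27,12) + gcd(17,17) + gcd(7,16) + gcd(21,31) + gcd(50,18) + gcd(20,36) = 3+17+1+1+2+4 = 28.
Pick's theorem gives I = A − B/2 + 1 = 1700 − 28/2 + 1 = 1687, so the closed region contains I + B = 1687 + 28 = 1715 lattice points.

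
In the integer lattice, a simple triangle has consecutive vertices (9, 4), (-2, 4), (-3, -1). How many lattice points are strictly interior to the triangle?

Using the shoelace formula, 2A = |(9·4 − (-2)·4) + ((-2)·(-1) − (-3)·4) + ((-3)·4 − 9·(-1))| = 55, so the area is 27.5.
Summing gcd(|Δx|,|Δy|) over the edges gives the boundary count: gcd(11,0) + gcd(1,5) + gcd(12,5) = 11+1+1 = 13.
By Pick's theorem A = I + B/2 − 1, so I = 27.5 − 13/2 + 1 = 22.

22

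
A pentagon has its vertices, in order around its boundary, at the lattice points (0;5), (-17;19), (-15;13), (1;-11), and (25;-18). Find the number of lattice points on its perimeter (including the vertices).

The number of boundary lattice points is Σ gcd(|Δx|,|Δy|) = gcd(17,14) + gcd(2,6) + gcd(16,24) + gcd(24,7) + gcd(25,23) = 1+2+8+1+1 = 13.

13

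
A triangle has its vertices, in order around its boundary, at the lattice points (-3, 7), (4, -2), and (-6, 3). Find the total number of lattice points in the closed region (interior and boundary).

32

By the shoelace formula, twice the signed area is |((-3)·(-2) − 4·7) + (4·3 − (-6)·(-2)) + ((-6)·7 − (-3)·3)| = 55, so the area is 55/2.
Along each edge there are gcd(|Δx|,|Δy|)+1 lattice points, so counting each shared vertex once the boundary has gcd(7,9) + gcd(10,5) + gcd(3,4) = 1+5+1 = 7.
Pick's theorem gives I = A − B/2 + 1 = 55/2 − 7/2 + 1 = 25, so the closed region contains I + B = 25 + 7 = 32 lattice points.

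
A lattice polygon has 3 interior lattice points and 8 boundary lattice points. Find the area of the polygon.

By Pick's theorem, A = I + B/2 − 1 = 3 + 8/2 − 1 = 6.

6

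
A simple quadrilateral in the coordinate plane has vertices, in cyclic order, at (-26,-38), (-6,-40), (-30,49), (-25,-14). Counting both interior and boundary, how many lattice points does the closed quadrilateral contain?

778

The shoelace formula gives twice the area as |((-26)·(-40) − (-6)·(-38)) + ((-6)·49 − (-30)·(-40)) + ((-30)·(-14) − (-25)·49) + ((-25)·(-38) − (-26)·(-14))| = 1549, so the area is 1549/2.
Summing gcd(|Δx|,|Δy|) over the edges gives the boundary count: gcd(20,2) + gcd(24,89) + gcd(5,63) + gcd(1,24) = 2+1+1+1 = 5.
Pick's theorem gives I = A − B/2 + 1 = 1549/2 − 5/2 + 1 = 773, so the closed region contains I + B = 773 + 5 = 778 lattice points.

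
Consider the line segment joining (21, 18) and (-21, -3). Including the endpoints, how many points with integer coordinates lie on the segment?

22

The number of lattice points on a segment between lattice points is gcd(|Δx|,|Δy|) + 1 = gcd(42,21) + 1 = 21 + 1 = 22.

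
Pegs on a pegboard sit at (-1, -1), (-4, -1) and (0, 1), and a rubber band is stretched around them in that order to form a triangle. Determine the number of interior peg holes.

1

Using the shoelace formula, 2A = |((-1)·(-1) − (-4)·(-1)) + ((-4)·1 − 0·(-1)) + (0·(-1) − (-1)·1)| = 6, so the area is 3.
Summing gcd(|Δx|,|Δy|) over the edges gives the boundary count: gcd(3,0) + gcd(4,2) + gcd(1,2) = 3+2+1 = 6.
Pick's theorem gives I = A − B/2 + 1 = 3 − 6/2 + 1 = 1.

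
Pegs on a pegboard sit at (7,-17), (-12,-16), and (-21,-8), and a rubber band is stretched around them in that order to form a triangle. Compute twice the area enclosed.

The shoelace formula gives twice the area as |[7·(-16) − (-12)·(-17)] + [(-12)·(-8) − (-21)·(-16)] + [(-21)·(-17) − 7·(-8)]| = 143, so the area is 143/2.

143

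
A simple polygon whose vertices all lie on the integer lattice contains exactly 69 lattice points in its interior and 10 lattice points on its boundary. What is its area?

By Pick's theorem, A = I + B/2 − 1 = 69 + 10/2 − 1 = 73.

73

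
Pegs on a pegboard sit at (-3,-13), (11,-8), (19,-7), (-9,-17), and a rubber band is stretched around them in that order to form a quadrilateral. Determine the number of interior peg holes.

Using the shoelace formula, 2A = |[(-3)·(-8) − 11·(-13)] + [11·(-7) − 19·(-8)] + [19·(-17) − (-9)·(-7)] + [(-9)·(-13) − (-3)·(-17)]| = 78, so the area is 39.
Along each edge there are gcd(|Δx|,|Δy|)+1 lattice points, so counting each shared vertex once the boundary has gcd(14,5) + gcd(8,1) + gcd(28,10) + gcd(6,4) = 1+1+2+2 = 6.
By Pick's theorem A = I + B/2 − 1, so I = 39 − 6/2 + 1 = 37.

37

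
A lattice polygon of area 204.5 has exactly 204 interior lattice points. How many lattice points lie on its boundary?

Pick's theorem gives A = I + B/2 − 1, so B = 2(A − I + 1) = 2(204.5 − 204 + 1) = 3.

3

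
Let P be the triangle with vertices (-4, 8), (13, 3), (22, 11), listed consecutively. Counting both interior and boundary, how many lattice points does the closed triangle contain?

93

The shoelace formula gives twice the area as |((-4)·3 − 13·8) + (13·11 − 22·3) + (22·8 − (-4)·11)| = 181, so the area is 90.5.
Summing gcd(|Δx|,|Δy|) over the edges gives the boundary count: gcd(17,5) + gcd(9,8) + gcd(26,3) = 1+1+1 = 3.
Pick's theorem gives I = A − B/2 + 1 = 90.5 − 3/2 + 1 = 90, so the closed region contains I + B = 90 + 3 = 93 lattice points.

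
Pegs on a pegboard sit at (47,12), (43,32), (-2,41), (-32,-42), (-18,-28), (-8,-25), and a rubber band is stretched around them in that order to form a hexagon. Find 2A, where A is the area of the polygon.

5656

Using the shoelace formula, 2A = |[47·32 − 43·12] + [43·41 − (-2)·32] + [(-2)·(-42) − (-32)·41] + [(-32)·(-28) − (-18)·(-42)] + [(-18)·(-25) − (-8)·(-28)] + [(-8)·12 − 47·(-25)]| = 5656, so the area is 2828.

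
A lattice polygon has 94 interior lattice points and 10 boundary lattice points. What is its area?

98

By Pick's theorem, A = I + B/2 − 1 = 94 + 10/2 − 1 = 98.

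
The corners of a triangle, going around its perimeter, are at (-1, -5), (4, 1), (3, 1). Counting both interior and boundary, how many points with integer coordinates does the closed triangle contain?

By the shoelace formula, twice the signed area is |[(-1)·1 − 4·(-5)] + [4·1 − 3·1] + [3·(-5) − (-1)·1]| = 6, so the area is 3.
The number of boundary lattice points is Σ gcd(|Δx|,|Δy|) = gcd(5,6) + gcd(1,0) + gcd(4,6) = 1+1+2 = 4.
Pick's theorem gives I = A − B/2 + 1 = 3 − 4/2 + 1 = 2, so the closed region contains I + B = 2 + 4 = 6 lattice points.

6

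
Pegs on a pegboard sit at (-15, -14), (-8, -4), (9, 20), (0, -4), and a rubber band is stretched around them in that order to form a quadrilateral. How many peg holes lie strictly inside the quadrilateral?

Using the shoelace formula, 2A = |[(-15)·(-4) − (-8)·(-14)] + [(-8)·20 − 9·(-4)] + [9·(-4) − 0·20] + [0·(-14) − (-15)·(-4)]| = 272, so the area is 136.
The number of boundary lattice points is Σ gcd(|Δx|,|Δy|) = gcd(7,10) + gcd(17,24) + gcd(9,24) + gcd(15,10) = 1+1+3+5 = 10.
Pick's theorem gives I = A − B/2 + 1 = 136 − 10/2 + 1 = 132.

132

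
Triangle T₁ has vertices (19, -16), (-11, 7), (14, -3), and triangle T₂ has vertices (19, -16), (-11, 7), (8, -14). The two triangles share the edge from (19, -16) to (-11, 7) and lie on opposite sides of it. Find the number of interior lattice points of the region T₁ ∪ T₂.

231

The union is the simple quadrilateral with vertices (19, -16), (14, -3), (-11, 7), (8, -14) in order.
The shoelace formula gives twice the area as |(19·(-3) − 14·(-16)) + (14·7 − (-11)·(-3)) + ((-11)·(-14) − 8·7) + (8·(-16) − 19·(-14))| = 468, so the area is 234.
Along each edge there are gcd(|Δx|,|Δy|)+1 lattice points, so counting each shared vertex once the boundary has gcd(5,13) + gcd(25,10) + gcd(19,21) + gcd(11,2) = 1+5+1+1 = 8.
By Pick's theorem I = A − B/2 + 1 = 234 − 8/2 + 1 = 231.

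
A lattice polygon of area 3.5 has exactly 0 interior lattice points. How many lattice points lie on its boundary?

Pick's theorem gives A = I + B/2 − 1, so B = 2(A − I + 1) = 2(3.5 − 0 + 1) = 9.

9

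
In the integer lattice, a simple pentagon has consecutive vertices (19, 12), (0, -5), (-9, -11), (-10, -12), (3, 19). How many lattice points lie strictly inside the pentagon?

308

The shoelace formula gives twice the area as |(19·(-5) − 0·12) + (0·(-11) − (-9)·(-5)) + ((-9)·(-12) − (-10)·(-11)) + ((-10)·19 − 3·(-12)) + (3·12 − 19·19)| = 621, so the area is 310.5.
Summing gcd(|Δx|,|Δy|) over the edges gives the boundary count: gcd(19,17) + gcd(9,6) + gcd(1,1) + gcd(13,31) + gcd(16,7) = 1+3+1+1+1 = 7.
By Pick's theorem A = I + B/2 − 1, so I = 310.5 − 7/2 + 1 = 308.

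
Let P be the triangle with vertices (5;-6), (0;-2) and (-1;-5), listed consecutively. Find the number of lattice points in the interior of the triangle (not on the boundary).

9

Using the shoelace formula, 2A = |[5·(-2) − 0·(-6)] + [0·(-5) − (-1)·(-2)] + [(-1)·(-6) − 5·(-5)]| = 19, so the area is 9.5.
Along each edge there are gcd(|Δx|,|Δy|)+1 lattice points, so counting each shared vertex once the boundary has gcd(5,4) + gcd(1,3) + gcd(6,1) = 1+1+1 = 3.
Pick's theorem gives I = A − B/2 + 1 = 9.5 − 3/2 + 1 = 9.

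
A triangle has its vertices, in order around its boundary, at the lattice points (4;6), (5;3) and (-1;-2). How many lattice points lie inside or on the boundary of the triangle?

14

Using the shoelace formula, 2A = |[4·3 − 5·6] + [5·(-2) − (-1)·3] + [(-1)·6 − 4·(-2)]| = 23, so the area is 11.5.
The number of boundary lattice points is Σ gcd(|Δx|,|Δy|) = gcd(1,3) + gcd(6,5) + gcd(5,8) = 1+1+1 = 3.
Pick's theorem gives I = A − B/2 + 1 = 11.5 − 3/2 + 1 = 11, so the closed region contains I + B = 11 + 3 = 14 lattice points.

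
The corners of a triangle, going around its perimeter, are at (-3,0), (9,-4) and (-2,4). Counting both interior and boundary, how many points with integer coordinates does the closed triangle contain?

By the shoelace formula, twice the signed area is |[(-3)·(-4) − 9·0] + [9·4 − (-2)·(-4)] + [(-2)·0 − (-3)·4]| = 52, so the area is 26.
The number of boundary lattice points is Σ gcd(|Δx|,|Δy|) = gcd(12,4) + gcd(11,8) + gcd(1,4) = 4+1+1 = 6.
Pick's theorem gives I = A − B/2 + 1 = 26 − 6/2 + 1 = 24, so the closed region contains I + B = 24 + 6 = 30 lattice points.

30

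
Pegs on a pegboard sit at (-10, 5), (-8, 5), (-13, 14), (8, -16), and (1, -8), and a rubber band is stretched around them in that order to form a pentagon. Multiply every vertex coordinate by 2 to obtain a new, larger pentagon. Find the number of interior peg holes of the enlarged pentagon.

By the shoelace formula, twice the signed area is |((-10)·5 − (-8)·5) + ((-8)·14 − (-13)·5) + ((-13)·(-16) − 8·14) + (8·(-8) − 1·(-16)) + (1·5 − (-10)·(-8))| = 84, so the area is 42.
Summing gcd(|Δx|,|Δy|) over the edges gives the boundary count: gcd(2,0) + gcd(5,9) + gcd(21,30) + gcd(7,8) + gcd(11,13) = 2+1+3+1+1 = 8.
Scaling by 2 multiplies the area by 2² = 4 (so the new area is 168) and multiplies the boundary lattice-point count by 2, giving 16.
By Pick's theorem, the interior count of the dilated polygon is 168 − 16/2 + 1 = 161.

161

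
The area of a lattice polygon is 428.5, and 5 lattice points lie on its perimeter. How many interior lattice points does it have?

427

Pick's theorem A = I + B/2 − 1 rearranges to I = A − B/2 + 1 = 428.5 − 5/2 + 1 = 427.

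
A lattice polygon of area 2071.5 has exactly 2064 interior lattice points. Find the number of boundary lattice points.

17

Pick's theorem gives A = I + B/2 − 1, so B = 2(A − I + 1) = 2(2071.5 − 2064 + 1) = 17.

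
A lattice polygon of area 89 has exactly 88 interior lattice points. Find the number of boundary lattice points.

Pick's theorem gives A = I + B/2 − 1, so B = 2(A − I + 1) = 2(89 − 88 + 1) = 4.

4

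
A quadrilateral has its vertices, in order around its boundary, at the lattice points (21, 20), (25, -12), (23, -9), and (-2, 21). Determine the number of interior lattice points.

The shoelace formula gives twice the area as |(21·(-12) − 25·20) + (25·(-9) − 23·(-12)) + (23·21 − (-2)·(-9)) + ((-2)·20 − 21·21)| = 717, so the area is 717/2.
Summing gcd(|Δx|,|Δy|) over the edges gives the boundary count: gcd(4,32) + gcd(2,3) + gcd(25,30) + gcd(23,1) = 4+1+5+1 = 11.
By Pick's theorem A = I + B/2 − 1, so I = 717/2 − 11/2 + 1 = 354.

354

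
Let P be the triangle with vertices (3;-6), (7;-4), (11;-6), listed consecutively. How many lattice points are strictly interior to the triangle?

Using the shoelace formula, 2A = |[3·(-4) − 7·(-6)] + [7·(-6) − 11·(-4)] + [11·(-6) − 3·(-6)]| = 16, so the area is 8.
Summing gcd(|Δx|,|Δy|) over the edges gives the boundary count: gcd(4,2) + gcd(4,2) + gcd(8,0) = 2+2+8 = 12.
Pick's theorem gives I = A − B/2 + 1 = 8 − 12/2 + 1 = 3.

3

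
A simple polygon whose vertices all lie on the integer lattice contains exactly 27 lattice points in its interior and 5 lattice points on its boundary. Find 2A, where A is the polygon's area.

Pick's theorem states A = I + B/2 − 1, so A = 27 + 5/2 − 1 = 57/2.
Hence 2A = 57.

57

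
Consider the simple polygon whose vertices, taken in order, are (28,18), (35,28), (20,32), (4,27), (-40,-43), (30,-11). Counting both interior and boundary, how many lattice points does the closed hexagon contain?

The shoelace formula gives twice the area as |[28·28 − 35·18] + [35·32 − 20·28] + [20·27 − 4·32] + [4·(-43) − (-40)·27] + [(-40)·(-11) − 30·(-43)] + [30·18 − 28·(-11)]| = 4612, so the area is 2306.
Summing gcd(|Δx|,|Δy|) over the edges gives the boundary count: gcd(7,10) + gcd(15,4) + gcd(16,5) + gcd(44,70) + gcd(70,32) + gcd(2,29) = 1+1+1+2+2+1 = 8.
Pick's theorem gives I = A − B/2 + 1 = 2306 − 8/2 + 1 = 2303, so the closed region contains I + B = 2303 + 8 = 2311 lattice points.

2311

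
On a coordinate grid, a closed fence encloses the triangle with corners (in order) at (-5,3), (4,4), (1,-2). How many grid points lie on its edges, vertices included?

The number of boundary lattice points is Σ gcd(|Δx|,|Δy|) = gcd(9,1) + gcd(3,6) + gcd(6,5) = 1+3+1 = 5.

5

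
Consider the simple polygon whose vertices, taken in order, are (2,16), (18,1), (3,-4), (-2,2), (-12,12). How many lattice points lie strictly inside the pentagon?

Using the shoelace formula, 2A = |[2·1 − 18·16] + [18·(-4) − 3·1] + [3·2 − (-2)·(-4)] + [(-2)·12 − (-12)·2] + [(-12)·16 − 2·12]| = 579, so the area is 579/2.
The number of boundary lattice points is Σ gcd(|Δx|,|Δy|) = gcd(16,15) + gcd(15,5) + gcd(5,6) + gcd(10,10) + gcd(14,4) = 1+5+1+10+2 = 19.
Pick's theorem gives I = A − B/2 + 1 = 579/2 − 19/2 + 1 = 281.

281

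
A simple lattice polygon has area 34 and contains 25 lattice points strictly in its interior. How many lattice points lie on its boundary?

Pick's theorem gives A = I + B/2 − 1, so B = 2(A − I + 1) = 2(34 − 25 + 1) = 20.

20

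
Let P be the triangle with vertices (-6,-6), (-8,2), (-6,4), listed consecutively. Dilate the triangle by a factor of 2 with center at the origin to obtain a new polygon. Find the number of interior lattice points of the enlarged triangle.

The shoelace formula gives twice the area as |[(-6)·2 − (-8)·(-6)] + [(-8)·4 − (-6)·2] + [(-6)·(-6) − (-6)·4]| = 20, so the area is 10.
Summing gcd(|Δx|,|Δy|) over the edges gives the boundary count: gcd(2,8) + gcd(2,2) + gcd(0,10) = 2+2+10 = 14.
Scaling by 2 multiplies the area by 2² = 4 (so the new area is 40) and multiplies the boundary lattice-point count by 2, giving 28.
By Pick's theorem, the interior count of the dilated polygon is 40 − 28/2 + 1 = 27.

27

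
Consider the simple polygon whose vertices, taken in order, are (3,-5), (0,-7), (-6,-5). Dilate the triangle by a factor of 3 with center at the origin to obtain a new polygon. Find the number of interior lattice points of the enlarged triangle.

By the shoelace formula, twice the signed area is |(3·(-7) − 0·(-5)) + (0·(-5) − (-6)·(-7)) + ((-6)·(-5) − 3·(-5))| = 18, so the area is 9.
Summing gcd(|Δx|,|Δy|) over the edges gives the boundary count: gcd(3,2) + gcd(6,2) + gcd(9,0) = 1+2+9 = 12.
Scaling by 3 multiplies the area by 3² = 9 (so the new area is 81) and multiplies the boundary lattice-point count by 3, giving 36.
By Pick's theorem, the interior count of the dilated polygon is 81 − 36/2 + 1 = 64.

64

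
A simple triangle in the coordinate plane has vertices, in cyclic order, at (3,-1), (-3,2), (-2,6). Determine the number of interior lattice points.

The shoelace formula gives twice the area as |(3·2 − (-3)·(-1)) + ((-3)·6 − (-2)·2) + ((-2)·(-1) − 3·6)| = 27, so the area is 13.5.
Along each edge there are gcd(|Δx|,|Δy|)+1 lattice points, so counting each shared vertex once the boundary has gcd(6,3) + gcd(1,4) + gcd(5,7) = 3+1+1 = 5.
Pick's theorem gives I = A − B/2 + 1 = 13.5 − 5/2 + 1 = 12.

12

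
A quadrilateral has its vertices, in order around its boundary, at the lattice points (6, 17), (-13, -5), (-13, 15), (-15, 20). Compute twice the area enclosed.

Using the shoelace formula, 2A = |[6·(-5) − (-13)·17] + [(-13)·15 − (-13)·(-5)] + [(-13)·20 − (-15)·15] + [(-15)·17 − 6·20]| = 479, so the area is 239.5.

479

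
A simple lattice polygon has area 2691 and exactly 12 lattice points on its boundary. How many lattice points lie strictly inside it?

Pick's theorem A = I + B/2 − 1 rearranges to I = A − B/2 + 1 = 2691 − 12/2 + 1 = 2686.

2686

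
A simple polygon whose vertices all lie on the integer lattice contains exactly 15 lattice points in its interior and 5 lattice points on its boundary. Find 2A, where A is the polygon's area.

33

Pick's theorem states A = I + B/2 − 1, so A = 15 + 5/2 − 1 = 33/2.
Hence 2A = 33.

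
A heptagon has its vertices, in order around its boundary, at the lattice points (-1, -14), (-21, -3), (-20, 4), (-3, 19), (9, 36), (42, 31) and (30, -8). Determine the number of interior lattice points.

2001

Using the shoelace formula, 2A = |((-1)·(-3) − (-21)·(-14)) + ((-21)·4 − (-20)·(-3)) + ((-20)·19 − (-3)·4) + ((-3)·36 − 9·19) + (9·31 − 42·36) + (42·(-8) − 30·31) + (30·(-14) − (-1)·(-8))| = 4009, so the area is 4009/2.
The number of boundary lattice points is Σ gcd(|Δx|,|Δy|) = gcd(20,11) + gcd(1,7) + gcd(17,15) + gcd(12,17) + gcd(33,5) + gcd(12,39) + gcd(31,6) = 1+1+1+1+1+3+1 = 9.
By Pick's theorem A = I + B/2 − 1, so I = 4009/2 − 9/2 + 1 = 2001.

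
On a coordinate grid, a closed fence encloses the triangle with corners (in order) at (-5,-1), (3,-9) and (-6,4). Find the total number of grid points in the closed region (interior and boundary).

Using the shoelace formula, 2A = |((-5)·(-9) − 3·(-1)) + (3·4 − (-6)·(-9)) + ((-6)·(-1) − (-5)·4)| = 32, so the area is 16.
Summing gcd(|Δx|,|Δy|) over the edges gives the boundary count: gcd(8,8) + gcd(9,13) + gcd(1,5) = 8+1+1 = 10.
Pick's theorem gives I = A − B/2 + 1 = 16 − 10/2 + 1 = 12, so the closed region contains I + B = 12 + 10 = 22 lattice points.

22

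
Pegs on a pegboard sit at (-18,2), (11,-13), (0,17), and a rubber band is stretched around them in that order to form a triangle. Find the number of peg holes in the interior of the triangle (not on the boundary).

Using the shoelace formula, 2A = |((-18)·(-13) − 11·2) + (11·17 − 0·(-13)) + (0·2 − (-18)·17)| = 705, so the area is 352.5.
Along each edge there are gcd(|Δx|,|Δy|)+1 lattice points, so counting each shared vertex once the boundary has gcd(29,15) + gcd(11,30) + gcd(18,15) = 1+1+3 = 5.
By Pick's theorem A = I + B/2 − 1, so I = 352.5 − 5/2 + 1 = 351.

351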